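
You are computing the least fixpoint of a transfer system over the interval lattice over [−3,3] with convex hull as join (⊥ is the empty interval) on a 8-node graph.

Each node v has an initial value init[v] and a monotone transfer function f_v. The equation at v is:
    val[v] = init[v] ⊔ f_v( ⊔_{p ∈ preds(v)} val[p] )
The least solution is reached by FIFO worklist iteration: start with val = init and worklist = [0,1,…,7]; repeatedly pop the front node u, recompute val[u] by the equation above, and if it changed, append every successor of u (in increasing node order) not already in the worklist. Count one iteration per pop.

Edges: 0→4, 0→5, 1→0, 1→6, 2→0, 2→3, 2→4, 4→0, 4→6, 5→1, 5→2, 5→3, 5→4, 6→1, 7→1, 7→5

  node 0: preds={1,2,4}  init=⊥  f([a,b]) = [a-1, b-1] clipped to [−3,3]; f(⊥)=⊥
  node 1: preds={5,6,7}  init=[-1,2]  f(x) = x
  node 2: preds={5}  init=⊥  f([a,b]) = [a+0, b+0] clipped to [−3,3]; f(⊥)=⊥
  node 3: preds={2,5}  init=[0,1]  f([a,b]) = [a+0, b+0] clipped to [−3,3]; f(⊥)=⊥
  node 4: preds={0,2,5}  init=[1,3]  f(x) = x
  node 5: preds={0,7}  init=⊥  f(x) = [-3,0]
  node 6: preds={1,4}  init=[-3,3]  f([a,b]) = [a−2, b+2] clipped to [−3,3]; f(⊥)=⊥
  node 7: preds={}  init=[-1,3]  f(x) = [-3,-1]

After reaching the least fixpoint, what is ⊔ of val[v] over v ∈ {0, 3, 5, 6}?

Iteration log — 16 steps:
  step 1. node 0  ⊔preds=[-1,3]  new=[-2,2]  old=⊥  +wl: 
  step 2. node 1  ⊔preds=[-3,3]  new=[-3,3]  old=[-1,2]  +wl: 0
  step 3. node 2  ⊔preds=⊥  new=⊥  stable
  step 4. node 3  ⊔preds=⊥  new=[0,1]  stable
  step 5. node 4  ⊔preds=[-2,2]  new=[-2,3]  old=[1,3]  +wl: 
  step 6. node 5  ⊔preds=[-2,3]  new=[-3,0]  old=⊥  +wl: 1,2,3,4
  step 7. node 6  ⊔preds=[-3,3]  new=[-3,3]  stable
  step 8. node 7  ⊔preds=⊥  new=[-3,3]  old=[-1,3]  +wl: 5
  step 9. node 0  ⊔preds=[-3,3]  new=[-3,2]  old=[-2,2]  +wl: 
  step 10. node 1  ⊔preds=[-3,3]  new=[-3,3]  stable
  step 11. node 2  ⊔preds=[-3,0]  new=[-3,0]  old=⊥  +wl: 0
  step 12. node 3  ⊔preds=[-3,0]  new=[-3,1]  old=[0,1]  +wl: 
  step 13. node 4  ⊔preds=[-3,2]  new=[-3,3]  old=[-2,3]  +wl: 6
  step 14. node 5  ⊔preds=[-3,3]  new=[-3,0]  stable
  step 15. node 0  ⊔preds=[-3,3]  new=[-3,2]  stable
  step 16. node 6  ⊔preds=[-3,3]  new=[-3,3]  stable

Least fixpoint reached:
  node 0: [-3,2]
  node 1: [-3,3]
  node 2: [-3,0]
  node 3: [-3,1]
  node 4: [-3,3]
  node 5: [-3,0]
  node 6: [-3,3]
  node 7: [-3,3]

[-3,3]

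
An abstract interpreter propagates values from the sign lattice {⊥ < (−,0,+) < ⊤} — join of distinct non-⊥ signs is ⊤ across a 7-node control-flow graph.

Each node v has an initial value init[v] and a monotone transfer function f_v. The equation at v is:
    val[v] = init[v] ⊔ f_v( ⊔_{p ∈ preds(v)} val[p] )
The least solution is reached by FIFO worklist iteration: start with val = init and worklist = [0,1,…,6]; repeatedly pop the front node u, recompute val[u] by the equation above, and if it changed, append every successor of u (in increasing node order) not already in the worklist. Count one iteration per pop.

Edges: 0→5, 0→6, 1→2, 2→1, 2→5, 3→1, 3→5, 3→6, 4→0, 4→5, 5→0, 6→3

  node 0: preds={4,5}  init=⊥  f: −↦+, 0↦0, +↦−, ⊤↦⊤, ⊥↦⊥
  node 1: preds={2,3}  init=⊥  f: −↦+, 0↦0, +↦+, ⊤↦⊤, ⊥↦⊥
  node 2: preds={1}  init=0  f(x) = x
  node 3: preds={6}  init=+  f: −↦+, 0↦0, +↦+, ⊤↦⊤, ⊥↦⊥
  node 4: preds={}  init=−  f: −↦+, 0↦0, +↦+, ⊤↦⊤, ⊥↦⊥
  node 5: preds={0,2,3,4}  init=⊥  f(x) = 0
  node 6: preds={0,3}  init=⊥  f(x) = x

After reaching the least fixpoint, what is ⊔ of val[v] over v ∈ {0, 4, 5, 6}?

Iteration log — 16 steps:
  step 1. node 0  ⊔preds=−  new=+  old=⊥  +wl: 
  step 2. node 1  ⊔preds=⊤  new=⊤  old=⊥  +wl: 
  step 3. node 2  ⊔preds=⊤  new=⊤  old=0  +wl: 1
  step 4. node 3  ⊔preds=⊥  new=+  stable
  step 5. node 4  ⊔preds=⊥  new=−  stable
  step 6. node 5  ⊔preds=⊤  new=0  old=⊥  +wl: 0
  step 7. node 6  ⊔preds=+  new=+  old=⊥  +wl: 3
  step 8. node 1  ⊔preds=⊤  new=⊤  stable
  step 9. node 0  ⊔preds=⊤  new=⊤  old=+  +wl: 5,6
  step 10. node 3  ⊔preds=+  new=+  stable
  step 11. node 5  ⊔preds=⊤  new=0  stable
  step 12. node 6  ⊔preds=⊤  new=⊤  old=+  +wl: 3
  step 13. node 3  ⊔preds=⊤  new=⊤  old=+  +wl: 1,5,6
  step 14. node 1  ⊔preds=⊤  new=⊤  stable
  step 15. node 5  ⊔preds=⊤  new=0  stable
  step 16. node 6  ⊔preds=⊤  new=⊤  stable

Least fixpoint reached:
  node 0: ⊤
  node 1: ⊤
  node 2: ⊤
  node 3: ⊤
  node 4: −
  node 5: 0
  node 6: ⊤

⊤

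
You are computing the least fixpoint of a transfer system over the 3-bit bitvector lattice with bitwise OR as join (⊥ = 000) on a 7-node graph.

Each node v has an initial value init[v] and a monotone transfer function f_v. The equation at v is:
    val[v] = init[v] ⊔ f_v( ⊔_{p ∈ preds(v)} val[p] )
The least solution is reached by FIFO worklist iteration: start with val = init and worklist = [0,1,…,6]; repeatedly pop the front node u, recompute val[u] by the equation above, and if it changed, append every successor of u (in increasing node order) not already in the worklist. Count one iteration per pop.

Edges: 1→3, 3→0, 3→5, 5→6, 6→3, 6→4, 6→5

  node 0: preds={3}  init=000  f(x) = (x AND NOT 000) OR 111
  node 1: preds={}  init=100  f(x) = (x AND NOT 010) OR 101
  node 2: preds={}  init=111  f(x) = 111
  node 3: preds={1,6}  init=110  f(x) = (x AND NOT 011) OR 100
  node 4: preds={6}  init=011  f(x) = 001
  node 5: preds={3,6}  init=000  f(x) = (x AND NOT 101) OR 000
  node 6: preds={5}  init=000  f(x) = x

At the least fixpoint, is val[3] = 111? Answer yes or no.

Trace (10 dequeues):
  [1] u=0 | in 110 | out 111 | prev 000 | push {}
  [2] u=1 | in 000 | out 101 | prev 100 | push {}
  [3] u=2 | in 000 | out 111 | ==
  [4] u=3 | in 101 | out 110 | ==
  [5] u=4 | in 000 | out 011 | ==
  [6] u=5 | in 110 | out 010 | prev 000 | push {}
  [7] u=6 | in 010 | out 010 | prev 000 | push {3,4,5}
  [8] u=3 | in 111 | out 110 | ==
  [9] u=4 | in 010 | out 011 | ==
  [10] u=5 | in 110 | out 010 | ==

Converged values:
  [0] 111
  [1] 101
  [2] 111
  [3] 110
  [4] 011
  [5] 010
  [6] 010

no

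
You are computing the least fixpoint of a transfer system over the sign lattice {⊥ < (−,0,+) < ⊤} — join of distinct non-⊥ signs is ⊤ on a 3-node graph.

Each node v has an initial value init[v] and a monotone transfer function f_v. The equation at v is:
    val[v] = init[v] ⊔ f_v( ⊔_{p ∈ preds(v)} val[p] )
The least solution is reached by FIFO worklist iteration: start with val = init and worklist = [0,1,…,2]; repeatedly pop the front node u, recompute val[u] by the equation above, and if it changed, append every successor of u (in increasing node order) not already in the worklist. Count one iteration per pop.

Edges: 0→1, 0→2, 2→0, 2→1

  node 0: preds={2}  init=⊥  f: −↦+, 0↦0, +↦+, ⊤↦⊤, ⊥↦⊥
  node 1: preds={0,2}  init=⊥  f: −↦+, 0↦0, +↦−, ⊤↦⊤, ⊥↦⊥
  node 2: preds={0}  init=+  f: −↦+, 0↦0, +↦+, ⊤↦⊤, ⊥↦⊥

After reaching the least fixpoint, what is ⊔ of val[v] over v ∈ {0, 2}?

Trace (3 dequeues):
  [1] u=0 | in + | out + | prev ⊥ | push {}
  [2] u=1 | in + | out − | prev ⊥ | push {}
  [3] u=2 | in + | out + | ==

Converged values:
  [0] +
  [1] −
  [2] +

+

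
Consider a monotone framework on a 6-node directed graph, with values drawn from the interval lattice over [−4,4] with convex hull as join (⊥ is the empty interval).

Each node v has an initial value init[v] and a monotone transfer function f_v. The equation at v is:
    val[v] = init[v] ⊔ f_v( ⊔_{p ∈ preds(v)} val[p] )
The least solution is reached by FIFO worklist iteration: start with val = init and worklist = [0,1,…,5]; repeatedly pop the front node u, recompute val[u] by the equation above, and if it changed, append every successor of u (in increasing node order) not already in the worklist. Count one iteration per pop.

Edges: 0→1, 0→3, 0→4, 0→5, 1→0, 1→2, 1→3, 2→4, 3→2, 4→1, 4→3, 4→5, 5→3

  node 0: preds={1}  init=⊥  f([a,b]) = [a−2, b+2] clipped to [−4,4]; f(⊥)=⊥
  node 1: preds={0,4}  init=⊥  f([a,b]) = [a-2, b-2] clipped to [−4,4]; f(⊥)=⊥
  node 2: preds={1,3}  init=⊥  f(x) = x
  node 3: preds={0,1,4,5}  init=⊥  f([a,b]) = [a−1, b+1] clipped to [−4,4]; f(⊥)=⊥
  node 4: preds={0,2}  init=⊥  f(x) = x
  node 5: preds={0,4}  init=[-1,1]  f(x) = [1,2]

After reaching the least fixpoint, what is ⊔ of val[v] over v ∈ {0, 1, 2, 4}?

Iteration log — 35 steps:
  step 1. node 0  ⊔preds=⊥  new=⊥  stable
  step 2. node 1  ⊔preds=⊥  new=⊥  stable
  step 3. node 2  ⊔preds=⊥  new=⊥  stable
  step 4. node 3  ⊔preds=[-1,1]  new=[-2,2]  old=⊥  +wl: 2
  step 5. node 4  ⊔preds=⊥  new=⊥  stable
  step 6. node 5  ⊔preds=⊥  new=[-1,2]  old=[-1,1]  +wl: 3
  step 7. node 2  ⊔preds=[-2,2]  new=[-2,2]  old=⊥  +wl: 4
  step 8. node 3  ⊔preds=[-1,2]  new=[-2,3]  old=[-2,2]  +wl: 2
  step 9. node 4  ⊔preds=[-2,2]  new=[-2,2]  old=⊥  +wl: 1,3,5
  step 10. node 2  ⊔preds=[-2,3]  new=[-2,3]  old=[-2,2]  +wl: 4
  step 11. node 1  ⊔preds=[-2,2]  new=[-4,0]  old=⊥  +wl: 0,2
  step 12. node 3  ⊔preds=[-4,2]  new=[-4,3]  old=[-2,3]  +wl: 
  step 13. node 5  ⊔preds=[-2,2]  new=[-1,2]  stable
  step 14. node 4  ⊔preds=[-2,3]  new=[-2,3]  old=[-2,2]  +wl: 1,3,5
  step 15. node 0  ⊔preds=[-4,0]  new=[-4,2]  old=⊥  +wl: 4
  step 16. node 2  ⊔preds=[-4,3]  new=[-4,3]  old=[-2,3]  +wl: 
  step 17. node 1  ⊔preds=[-4,3]  new=[-4,1]  old=[-4,0]  +wl: 0,2
  step 18. node 3  ⊔preds=[-4,3]  new=[-4,4]  old=[-4,3]  +wl: 
  step 19. node 5  ⊔preds=[-4,3]  new=[-1,2]  stable
  step 20. node 4  ⊔preds=[-4,3]  new=[-4,3]  old=[-2,3]  +wl: 1,3,5
  step 21. node 0  ⊔preds=[-4,1]  new=[-4,3]  old=[-4,2]  +wl: 4
  step 22. node 2  ⊔preds=[-4,4]  new=[-4,4]  old=[-4,3]  +wl: 
  step 23. node 1  ⊔preds=[-4,3]  new=[-4,1]  stable
  step 24. node 3  ⊔preds=[-4,3]  new=[-4,4]  stable
  step 25. node 5  ⊔preds=[-4,3]  new=[-1,2]  stable
  step 26. node 4  ⊔preds=[-4,4]  new=[-4,4]  old=[-4,3]  +wl: 1,3,5
  step 27. node 1  ⊔preds=[-4,4]  new=[-4,2]  old=[-4,1]  +wl: 0,2
  step 28. node 3  ⊔preds=[-4,4]  new=[-4,4]  stable
  step 29. node 5  ⊔preds=[-4,4]  new=[-1,2]  stable
  step 30. node 0  ⊔preds=[-4,2]  new=[-4,4]  old=[-4,3]  +wl: 1,3,4,5
  step 31. node 2  ⊔preds=[-4,4]  new=[-4,4]  stable
  step 32. node 1  ⊔preds=[-4,4]  new=[-4,2]  stable
  step 33. node 3  ⊔preds=[-4,4]  new=[-4,4]  stable
  step 34. node 4  ⊔preds=[-4,4]  new=[-4,4]  stable
  step 35. node 5  ⊔preds=[-4,4]  new=[-1,2]  stable

Least fixpoint reached:
  node 0: [-4,4]
  node 1: [-4,2]
  node 2: [-4,4]
  node 3: [-4,4]
  node 4: [-4,4]
  node 5: [-1,2]

[-4,4]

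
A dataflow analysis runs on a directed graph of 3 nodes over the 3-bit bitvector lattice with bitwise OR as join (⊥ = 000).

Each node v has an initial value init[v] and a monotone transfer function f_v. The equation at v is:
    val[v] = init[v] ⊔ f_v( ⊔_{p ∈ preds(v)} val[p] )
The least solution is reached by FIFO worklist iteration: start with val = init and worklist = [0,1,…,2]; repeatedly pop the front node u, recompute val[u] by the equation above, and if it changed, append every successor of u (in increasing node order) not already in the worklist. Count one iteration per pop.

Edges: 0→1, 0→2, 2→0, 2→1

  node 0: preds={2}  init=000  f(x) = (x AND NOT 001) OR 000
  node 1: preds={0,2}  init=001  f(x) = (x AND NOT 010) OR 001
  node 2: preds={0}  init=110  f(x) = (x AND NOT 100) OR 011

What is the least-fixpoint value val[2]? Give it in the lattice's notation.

111

Iteration log — 5 steps:
  step 1. node 0  ⊔preds=110  new=110  old=000  +wl: 
  step 2. node 1  ⊔preds=110  new=101  old=001  +wl: 
  step 3. node 2  ⊔preds=110  new=111  old=110  +wl: 0,1
  step 4. node 0  ⊔preds=111  new=110  stable
  step 5. node 1  ⊔preds=111  new=101  stable

Least fixpoint reached:
  node 0: 110
  node 1: 101
  node 2: 111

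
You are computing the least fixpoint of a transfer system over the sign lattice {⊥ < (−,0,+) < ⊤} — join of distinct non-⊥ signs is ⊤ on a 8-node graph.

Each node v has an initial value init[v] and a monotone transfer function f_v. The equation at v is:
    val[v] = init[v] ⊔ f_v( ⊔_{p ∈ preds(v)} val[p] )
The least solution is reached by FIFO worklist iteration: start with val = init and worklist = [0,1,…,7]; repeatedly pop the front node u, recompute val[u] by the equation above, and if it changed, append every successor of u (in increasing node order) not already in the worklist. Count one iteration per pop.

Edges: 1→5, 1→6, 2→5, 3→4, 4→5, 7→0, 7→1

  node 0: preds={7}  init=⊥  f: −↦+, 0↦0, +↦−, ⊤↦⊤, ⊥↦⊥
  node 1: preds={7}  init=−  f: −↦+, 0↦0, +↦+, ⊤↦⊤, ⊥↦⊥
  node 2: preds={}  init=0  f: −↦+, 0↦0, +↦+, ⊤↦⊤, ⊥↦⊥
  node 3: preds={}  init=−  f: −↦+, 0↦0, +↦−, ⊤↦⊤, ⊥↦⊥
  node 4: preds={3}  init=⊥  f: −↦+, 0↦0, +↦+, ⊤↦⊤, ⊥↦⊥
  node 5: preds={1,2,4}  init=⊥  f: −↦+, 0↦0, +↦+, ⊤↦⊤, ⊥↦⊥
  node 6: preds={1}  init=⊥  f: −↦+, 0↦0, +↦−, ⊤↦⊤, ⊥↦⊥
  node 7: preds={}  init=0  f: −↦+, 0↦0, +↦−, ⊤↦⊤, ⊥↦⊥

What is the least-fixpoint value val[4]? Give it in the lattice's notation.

+

Worklist (8 pops):
  #1 pop 0: in=0 → 0 (was ⊥); enqueue []
  #2 pop 1: in=0 → ⊤ (was −); enqueue []
  #3 pop 2: in=⊥ → 0 (no change)
  #4 pop 3: in=⊥ → − (no change)
  #5 pop 4: in=− → + (was ⊥); enqueue []
  #6 pop 5: in=⊤ → ⊤ (was ⊥); enqueue []
  #7 pop 6: in=⊤ → ⊤ (was ⊥); enqueue []
  #8 pop 7: in=⊥ → 0 (no change)

Fixpoint:
  val[0] = 0
  val[1] = ⊤
  val[2] = 0
  val[3] = −
  val[4] = +
  val[5] = ⊤
  val[6] = ⊤
  val[7] = 0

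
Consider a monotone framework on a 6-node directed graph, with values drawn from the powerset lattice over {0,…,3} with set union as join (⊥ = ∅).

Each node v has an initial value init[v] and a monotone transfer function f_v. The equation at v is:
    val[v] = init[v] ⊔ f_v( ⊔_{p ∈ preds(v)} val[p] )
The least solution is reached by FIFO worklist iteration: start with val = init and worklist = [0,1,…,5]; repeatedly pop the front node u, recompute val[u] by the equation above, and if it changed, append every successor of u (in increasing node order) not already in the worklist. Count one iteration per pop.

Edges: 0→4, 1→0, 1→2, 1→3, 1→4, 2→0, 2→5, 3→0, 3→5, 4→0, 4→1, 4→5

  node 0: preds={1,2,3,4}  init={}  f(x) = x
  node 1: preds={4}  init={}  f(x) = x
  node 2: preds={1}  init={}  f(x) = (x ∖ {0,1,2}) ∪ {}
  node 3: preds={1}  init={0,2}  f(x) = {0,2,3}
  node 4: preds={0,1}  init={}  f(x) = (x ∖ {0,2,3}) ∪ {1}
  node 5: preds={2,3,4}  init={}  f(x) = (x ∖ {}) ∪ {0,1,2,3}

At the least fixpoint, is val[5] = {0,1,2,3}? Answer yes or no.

Iteration log — 12 steps:
  step 1. node 0  ⊔preds={0,2}  new={0,2}  old={}  +wl: 
  step 2. node 1  ⊔preds={}  new={}  stable
  step 3. node 2  ⊔preds={}  new={}  stable
  step 4. node 3  ⊔preds={}  new={0,2,3}  old={0,2}  +wl: 0
  step 5. node 4  ⊔preds={0,2}  new={1}  old={}  +wl: 1
  step 6. node 5  ⊔preds={0,1,2,3}  new={0,1,2,3}  old={}  +wl: 
  step 7. node 0  ⊔preds={0,1,2,3}  new={0,1,2,3}  old={0,2}  +wl: 4
  step 8. node 1  ⊔preds={1}  new={1}  old={}  +wl: 0,2,3
  step 9. node 4  ⊔preds={0,1,2,3}  new={1}  stable
  step 10. node 0  ⊔preds={0,1,2,3}  new={0,1,2,3}  stable
  step 11. node 2  ⊔preds={1}  new={}  stable
  step 12. node 3  ⊔preds={1}  new={0,2,3}  stable

Least fixpoint reached:
  node 0: {0,1,2,3}
  node 1: {1}
  node 2: {}
  node 3: {0,2,3}
  node 4: {1}
  node 5: {0,1,2,3}

yes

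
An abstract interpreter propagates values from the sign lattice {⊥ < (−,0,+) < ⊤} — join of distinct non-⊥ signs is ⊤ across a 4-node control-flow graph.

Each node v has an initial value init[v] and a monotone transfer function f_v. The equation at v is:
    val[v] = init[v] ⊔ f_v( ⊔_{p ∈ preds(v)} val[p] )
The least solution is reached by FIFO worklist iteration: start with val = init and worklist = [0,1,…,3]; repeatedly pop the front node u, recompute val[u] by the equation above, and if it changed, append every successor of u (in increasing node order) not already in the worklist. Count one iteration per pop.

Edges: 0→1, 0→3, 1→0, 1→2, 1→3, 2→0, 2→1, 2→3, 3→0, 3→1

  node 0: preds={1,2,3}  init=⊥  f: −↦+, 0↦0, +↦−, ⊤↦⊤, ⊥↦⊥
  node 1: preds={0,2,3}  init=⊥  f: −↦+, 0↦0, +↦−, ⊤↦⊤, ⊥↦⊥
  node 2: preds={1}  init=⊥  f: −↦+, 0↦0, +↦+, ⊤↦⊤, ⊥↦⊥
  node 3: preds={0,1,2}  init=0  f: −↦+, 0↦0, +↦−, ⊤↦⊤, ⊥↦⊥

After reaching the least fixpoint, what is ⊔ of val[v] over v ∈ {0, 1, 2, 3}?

0

Worklist (6 pops):
  #1 pop 0: in=0 → 0 (was ⊥); enqueue []
  #2 pop 1: in=0 → 0 (was ⊥); enqueue [0]
  #3 pop 2: in=0 → 0 (was ⊥); enqueue [1]
  #4 pop 3: in=0 → 0 (no change)
  #5 pop 0: in=0 → 0 (no change)
  #6 pop 1: in=0 → 0 (no change)

Fixpoint:
  val[0] = 0
  val[1] = 0
  val[2] = 0
  val[3] = 0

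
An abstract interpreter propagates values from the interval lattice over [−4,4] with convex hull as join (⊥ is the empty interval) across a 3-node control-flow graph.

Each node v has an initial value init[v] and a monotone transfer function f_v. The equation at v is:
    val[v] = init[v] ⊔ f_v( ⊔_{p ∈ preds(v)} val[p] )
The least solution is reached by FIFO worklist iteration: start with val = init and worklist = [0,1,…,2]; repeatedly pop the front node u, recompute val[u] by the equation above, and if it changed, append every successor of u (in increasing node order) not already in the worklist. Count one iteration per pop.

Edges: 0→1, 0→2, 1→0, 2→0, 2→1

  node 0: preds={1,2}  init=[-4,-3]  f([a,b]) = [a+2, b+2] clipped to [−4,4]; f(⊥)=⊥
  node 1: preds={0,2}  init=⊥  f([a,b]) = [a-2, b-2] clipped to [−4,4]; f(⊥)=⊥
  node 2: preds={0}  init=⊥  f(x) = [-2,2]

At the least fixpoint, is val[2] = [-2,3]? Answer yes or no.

no

Worklist (7 pops):
  #1 pop 0: in=⊥ → [-4,-3] (no change)
  #2 pop 1: in=[-4,-3] → [-4,-4] (was ⊥); enqueue [0]
  #3 pop 2: in=[-4,-3] → [-2,2] (was ⊥); enqueue [1]
  #4 pop 0: in=[-4,2] → [-4,4] (was [-4,-3]); enqueue [2]
  #5 pop 1: in=[-4,4] → [-4,2] (was [-4,-4]); enqueue [0]
  #6 pop 2: in=[-4,4] → [-2,2] (no change)
  #7 pop 0: in=[-4,2] → [-4,4] (no change)

Fixpoint:
  val[0] = [-4,4]
  val[1] = [-4,2]
  val[2] = [-2,2]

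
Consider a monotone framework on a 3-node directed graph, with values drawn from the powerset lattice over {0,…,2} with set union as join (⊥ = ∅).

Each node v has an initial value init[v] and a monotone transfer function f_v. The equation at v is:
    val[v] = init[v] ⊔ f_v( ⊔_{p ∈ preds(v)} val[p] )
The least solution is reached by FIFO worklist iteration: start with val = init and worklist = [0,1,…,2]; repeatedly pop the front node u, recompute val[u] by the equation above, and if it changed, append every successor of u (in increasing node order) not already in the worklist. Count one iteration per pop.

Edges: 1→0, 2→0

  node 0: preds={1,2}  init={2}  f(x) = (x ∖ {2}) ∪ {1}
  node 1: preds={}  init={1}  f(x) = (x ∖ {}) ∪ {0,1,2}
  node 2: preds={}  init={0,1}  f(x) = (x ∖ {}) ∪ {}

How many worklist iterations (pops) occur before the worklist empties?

Trace (4 dequeues):
  [1] u=0 | in {0,1} | out {0,1,2} | prev {2} | push {}
  [2] u=1 | in {} | out {0,1,2} | prev {1} | push {0}
  [3] u=2 | in {} | out {0,1} | ==
  [4] u=0 | in {0,1,2} | out {0,1,2} | ==

Converged values:
  [0] {0,1,2}
  [1] {0,1,2}
  [2] {0,1}

4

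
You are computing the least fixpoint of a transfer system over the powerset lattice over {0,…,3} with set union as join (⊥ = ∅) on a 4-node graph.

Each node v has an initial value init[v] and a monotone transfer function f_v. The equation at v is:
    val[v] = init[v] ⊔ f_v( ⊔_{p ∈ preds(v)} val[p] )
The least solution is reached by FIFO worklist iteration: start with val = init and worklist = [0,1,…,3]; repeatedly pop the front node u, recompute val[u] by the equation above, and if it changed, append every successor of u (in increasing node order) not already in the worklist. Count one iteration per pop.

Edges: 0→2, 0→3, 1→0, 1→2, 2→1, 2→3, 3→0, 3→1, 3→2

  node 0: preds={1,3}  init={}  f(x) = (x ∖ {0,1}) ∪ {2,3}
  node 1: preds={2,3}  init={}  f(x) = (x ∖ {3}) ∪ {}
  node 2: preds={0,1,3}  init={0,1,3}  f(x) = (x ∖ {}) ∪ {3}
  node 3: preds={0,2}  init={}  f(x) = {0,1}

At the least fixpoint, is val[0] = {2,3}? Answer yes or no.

Worklist (8 pops):
  #1 pop 0: in={} → {2,3} (was {}); enqueue []
  #2 pop 1: in={0,1,3} → {0,1} (was {}); enqueue [0]
  #3 pop 2: in={0,1,2,3} → {0,1,2,3} (was {0,1,3}); enqueue [1]
  #4 pop 3: in={0,1,2,3} → {0,1} (was {}); enqueue [2]
  #5 pop 0: in={0,1} → {2,3} (no change)
  #6 pop 1: in={0,1,2,3} → {0,1,2} (was {0,1}); enqueue [0]
  #7 pop 2: in={0,1,2,3} → {0,1,2,3} (no change)
  #8 pop 0: in={0,1,2} → {2,3} (no change)

Fixpoint:
  val[0] = {2,3}
  val[1] = {0,1,2}
  val[2] = {0,1,2,3}
  val[3] = {0,1}

yes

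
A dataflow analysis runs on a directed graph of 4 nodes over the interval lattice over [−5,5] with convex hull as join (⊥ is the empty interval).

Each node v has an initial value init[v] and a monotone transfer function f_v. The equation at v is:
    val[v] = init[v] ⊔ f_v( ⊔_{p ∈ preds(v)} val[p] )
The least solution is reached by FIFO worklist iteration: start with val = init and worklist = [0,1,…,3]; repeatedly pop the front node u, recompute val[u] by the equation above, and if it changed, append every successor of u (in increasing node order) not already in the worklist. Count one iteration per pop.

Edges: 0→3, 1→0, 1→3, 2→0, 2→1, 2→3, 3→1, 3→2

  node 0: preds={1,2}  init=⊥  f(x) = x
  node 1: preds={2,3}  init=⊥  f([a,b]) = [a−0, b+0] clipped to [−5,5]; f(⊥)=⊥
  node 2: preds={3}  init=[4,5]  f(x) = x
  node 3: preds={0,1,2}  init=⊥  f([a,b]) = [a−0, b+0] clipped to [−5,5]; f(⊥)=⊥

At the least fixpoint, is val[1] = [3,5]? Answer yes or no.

Trace (7 dequeues):
  [1] u=0 | in [4,5] | out [4,5] | prev ⊥ | push {}
  [2] u=1 | in [4,5] | out [4,5] | prev ⊥ | push {0}
  [3] u=2 | in ⊥ | out [4,5] | ==
  [4] u=3 | in [4,5] | out [4,5] | prev ⊥ | push {1,2}
  [5] u=0 | in [4,5] | out [4,5] | ==
  [6] u=1 | in [4,5] | out [4,5] | ==
  [7] u=2 | in [4,5] | out [4,5] | ==

Converged values:
  [0] [4,5]
  [1] [4,5]
  [2] [4,5]
  [3] [4,5]

no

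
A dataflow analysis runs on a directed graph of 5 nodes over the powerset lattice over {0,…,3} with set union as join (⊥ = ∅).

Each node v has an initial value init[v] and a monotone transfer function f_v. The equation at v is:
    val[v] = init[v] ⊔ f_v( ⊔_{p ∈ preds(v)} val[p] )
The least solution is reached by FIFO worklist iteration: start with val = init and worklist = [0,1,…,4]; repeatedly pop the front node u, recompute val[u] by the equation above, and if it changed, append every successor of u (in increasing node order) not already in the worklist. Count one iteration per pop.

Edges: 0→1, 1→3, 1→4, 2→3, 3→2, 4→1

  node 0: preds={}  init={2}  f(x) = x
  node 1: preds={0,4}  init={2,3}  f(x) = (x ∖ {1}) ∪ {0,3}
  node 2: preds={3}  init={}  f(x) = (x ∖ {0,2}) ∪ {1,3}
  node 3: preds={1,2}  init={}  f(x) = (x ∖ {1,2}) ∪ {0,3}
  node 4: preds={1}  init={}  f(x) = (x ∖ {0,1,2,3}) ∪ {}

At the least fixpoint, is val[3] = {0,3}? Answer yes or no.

yes

Worklist (6 pops):
  #1 pop 0: in={} → {2} (no change)
  #2 pop 1: in={2} → {0,2,3} (was {2,3}); enqueue []
  #3 pop 2: in={} → {1,3} (was {}); enqueue []
  #4 pop 3: in={0,1,2,3} → {0,3} (was {}); enqueue [2]
  #5 pop 4: in={0,2,3} → {} (no change)
  #6 pop 2: in={0,3} → {1,3} (no change)

Fixpoint:
  val[0] = {2}
  val[1] = {0,2,3}
  val[2] = {1,3}
  val[3] = {0,3}
  val[4] = {}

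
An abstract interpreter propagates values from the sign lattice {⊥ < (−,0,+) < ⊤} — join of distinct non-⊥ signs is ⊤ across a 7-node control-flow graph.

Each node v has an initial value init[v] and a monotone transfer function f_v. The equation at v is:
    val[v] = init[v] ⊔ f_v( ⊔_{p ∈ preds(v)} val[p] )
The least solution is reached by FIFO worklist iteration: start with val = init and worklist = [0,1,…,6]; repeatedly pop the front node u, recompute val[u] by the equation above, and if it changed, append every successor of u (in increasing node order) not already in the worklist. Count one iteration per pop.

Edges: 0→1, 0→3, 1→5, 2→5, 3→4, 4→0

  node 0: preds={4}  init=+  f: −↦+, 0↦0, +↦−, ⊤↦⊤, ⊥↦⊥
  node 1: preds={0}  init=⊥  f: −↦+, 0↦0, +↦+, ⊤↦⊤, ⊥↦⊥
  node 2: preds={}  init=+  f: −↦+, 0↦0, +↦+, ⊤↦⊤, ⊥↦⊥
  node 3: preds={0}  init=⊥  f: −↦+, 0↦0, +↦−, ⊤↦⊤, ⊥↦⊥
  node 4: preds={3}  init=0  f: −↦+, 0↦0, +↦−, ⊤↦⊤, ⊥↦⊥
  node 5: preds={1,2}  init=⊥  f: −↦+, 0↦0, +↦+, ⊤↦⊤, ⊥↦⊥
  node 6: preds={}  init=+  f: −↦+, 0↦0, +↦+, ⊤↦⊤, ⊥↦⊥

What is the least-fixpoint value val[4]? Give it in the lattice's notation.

Trace (8 dequeues):
  [1] u=0 | in 0 | out ⊤ | prev + | push {}
  [2] u=1 | in ⊤ | out ⊤ | prev ⊥ | push {}
  [3] u=2 | in ⊥ | out + | ==
  [4] u=3 | in ⊤ | out ⊤ | prev ⊥ | push {}
  [5] u=4 | in ⊤ | out ⊤ | prev 0 | push {0}
  [6] u=5 | in ⊤ | out ⊤ | prev ⊥ | push {}
  [7] u=6 | in ⊥ | out + | ==
  [8] u=0 | in ⊤ | out ⊤ | ==

Converged values:
  [0] ⊤
  [1] ⊤
  [2] +
  [3] ⊤
  [4] ⊤
  [5] ⊤
  [6] +

⊤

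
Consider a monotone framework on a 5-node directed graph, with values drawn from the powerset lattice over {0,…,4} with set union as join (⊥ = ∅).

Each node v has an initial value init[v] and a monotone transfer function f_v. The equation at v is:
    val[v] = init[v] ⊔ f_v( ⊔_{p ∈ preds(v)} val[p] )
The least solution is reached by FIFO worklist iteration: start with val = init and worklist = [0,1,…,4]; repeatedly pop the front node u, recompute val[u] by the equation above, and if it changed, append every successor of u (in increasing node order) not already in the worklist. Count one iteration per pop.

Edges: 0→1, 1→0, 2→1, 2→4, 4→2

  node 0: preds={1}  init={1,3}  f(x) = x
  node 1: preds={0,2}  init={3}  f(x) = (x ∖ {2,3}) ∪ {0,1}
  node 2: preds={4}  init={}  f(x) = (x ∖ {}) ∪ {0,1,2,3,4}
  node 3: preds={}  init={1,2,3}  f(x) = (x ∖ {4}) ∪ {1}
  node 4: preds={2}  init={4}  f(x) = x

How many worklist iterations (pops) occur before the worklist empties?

Iteration log — 10 steps:
  step 1. node 0  ⊔preds={3}  new={1,3}  stable
  step 2. node 1  ⊔preds={1,3}  new={0,1,3}  old={3}  +wl: 0
  step 3. node 2  ⊔preds={4}  new={0,1,2,3,4}  old={}  +wl: 1
  step 4. node 3  ⊔preds={}  new={1,2,3}  stable
  step 5. node 4  ⊔preds={0,1,2,3,4}  new={0,1,2,3,4}  old={4}  +wl: 2
  step 6. node 0  ⊔preds={0,1,3}  new={0,1,3}  old={1,3}  +wl: 
  step 7. node 1  ⊔preds={0,1,2,3,4}  new={0,1,3,4}  old={0,1,3}  +wl: 0
  step 8. node 2  ⊔preds={0,1,2,3,4}  new={0,1,2,3,4}  stable
  step 9. node 0  ⊔preds={0,1,3,4}  new={0,1,3,4}  old={0,1,3}  +wl: 1
  step 10. node 1  ⊔preds={0,1,2,3,4}  new={0,1,3,4}  stable

Least fixpoint reached:
  node 0: {0,1,3,4}
  node 1: {0,1,3,4}
  node 2: {0,1,2,3,4}
  node 3: {1,2,3}
  node 4: {0,1,2,3,4}

10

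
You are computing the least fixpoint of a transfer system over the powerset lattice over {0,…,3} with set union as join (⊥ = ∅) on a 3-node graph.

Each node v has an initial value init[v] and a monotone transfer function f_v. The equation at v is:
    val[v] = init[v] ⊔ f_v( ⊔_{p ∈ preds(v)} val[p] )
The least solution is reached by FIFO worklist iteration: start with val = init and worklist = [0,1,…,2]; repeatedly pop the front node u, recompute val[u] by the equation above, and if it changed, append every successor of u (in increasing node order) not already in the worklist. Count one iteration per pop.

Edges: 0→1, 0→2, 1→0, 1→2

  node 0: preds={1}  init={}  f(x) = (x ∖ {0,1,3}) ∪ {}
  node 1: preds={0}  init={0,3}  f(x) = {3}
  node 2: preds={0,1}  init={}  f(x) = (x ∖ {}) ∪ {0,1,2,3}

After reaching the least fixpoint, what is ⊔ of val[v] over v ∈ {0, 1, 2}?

{0,1,2,3}

Iteration log — 3 steps:
  step 1. node 0  ⊔preds={0,3}  new={}  stable
  step 2. node 1  ⊔preds={}  new={0,3}  stable
  step 3. node 2  ⊔preds={0,3}  new={0,1,2,3}  old={}  +wl: 

Least fixpoint reached:
  node 0: {}
  node 1: {0,3}
  node 2: {0,1,2,3}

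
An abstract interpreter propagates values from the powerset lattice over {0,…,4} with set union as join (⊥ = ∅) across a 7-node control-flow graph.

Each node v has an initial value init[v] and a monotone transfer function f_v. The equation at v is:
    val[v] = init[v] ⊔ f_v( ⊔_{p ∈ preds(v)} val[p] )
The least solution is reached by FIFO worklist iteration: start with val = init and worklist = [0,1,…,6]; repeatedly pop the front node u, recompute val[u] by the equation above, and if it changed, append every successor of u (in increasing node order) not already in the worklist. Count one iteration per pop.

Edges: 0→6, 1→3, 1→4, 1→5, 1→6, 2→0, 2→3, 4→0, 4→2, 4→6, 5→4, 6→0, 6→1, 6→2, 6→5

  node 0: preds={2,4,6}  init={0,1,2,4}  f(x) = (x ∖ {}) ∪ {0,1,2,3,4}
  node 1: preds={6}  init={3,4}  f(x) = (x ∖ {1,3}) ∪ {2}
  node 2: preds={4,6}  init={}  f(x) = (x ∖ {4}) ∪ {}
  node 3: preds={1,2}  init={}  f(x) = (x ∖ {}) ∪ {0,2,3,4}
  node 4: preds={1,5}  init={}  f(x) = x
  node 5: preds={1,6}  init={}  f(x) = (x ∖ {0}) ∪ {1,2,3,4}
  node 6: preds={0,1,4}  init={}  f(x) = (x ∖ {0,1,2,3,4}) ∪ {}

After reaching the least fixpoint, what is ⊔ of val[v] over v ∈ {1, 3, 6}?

Iteration log — 16 steps:
  step 1. node 0  ⊔preds={}  new={0,1,2,3,4}  old={0,1,2,4}  +wl: 
  step 2. node 1  ⊔preds={}  new={2,3,4}  old={3,4}  +wl: 
  step 3. node 2  ⊔preds={}  new={}  stable
  step 4. node 3  ⊔preds={2,3,4}  new={0,2,3,4}  old={}  +wl: 
  step 5. node 4  ⊔preds={2,3,4}  new={2,3,4}  old={}  +wl: 0,2
  step 6. node 5  ⊔preds={2,3,4}  new={1,2,3,4}  old={}  +wl: 4
  step 7. node 6  ⊔preds={0,1,2,3,4}  new={}  stable
  step 8. node 0  ⊔preds={2,3,4}  new={0,1,2,3,4}  stable
  step 9. node 2  ⊔preds={2,3,4}  new={2,3}  old={}  +wl: 0,3
  step 10. node 4  ⊔preds={1,2,3,4}  new={1,2,3,4}  old={2,3,4}  +wl: 2,6
  step 11. node 0  ⊔preds={1,2,3,4}  new={0,1,2,3,4}  stable
  step 12. node 3  ⊔preds={2,3,4}  new={0,2,3,4}  stable
  step 13. node 2  ⊔preds={1,2,3,4}  new={1,2,3}  old={2,3}  +wl: 0,3
  step 14. node 6  ⊔preds={0,1,2,3,4}  new={}  stable
  step 15. node 0  ⊔preds={1,2,3,4}  new={0,1,2,3,4}  stable
  step 16. node 3  ⊔preds={1,2,3,4}  new={0,1,2,3,4}  old={0,2,3,4}  +wl: 

Least fixpoint reached:
  node 0: {0,1,2,3,4}
  node 1: {2,3,4}
  node 2: {1,2,3}
  node 3: {0,1,2,3,4}
  node 4: {1,2,3,4}
  node 5: {1,2,3,4}
  node 6: {}

{0,1,2,3,4}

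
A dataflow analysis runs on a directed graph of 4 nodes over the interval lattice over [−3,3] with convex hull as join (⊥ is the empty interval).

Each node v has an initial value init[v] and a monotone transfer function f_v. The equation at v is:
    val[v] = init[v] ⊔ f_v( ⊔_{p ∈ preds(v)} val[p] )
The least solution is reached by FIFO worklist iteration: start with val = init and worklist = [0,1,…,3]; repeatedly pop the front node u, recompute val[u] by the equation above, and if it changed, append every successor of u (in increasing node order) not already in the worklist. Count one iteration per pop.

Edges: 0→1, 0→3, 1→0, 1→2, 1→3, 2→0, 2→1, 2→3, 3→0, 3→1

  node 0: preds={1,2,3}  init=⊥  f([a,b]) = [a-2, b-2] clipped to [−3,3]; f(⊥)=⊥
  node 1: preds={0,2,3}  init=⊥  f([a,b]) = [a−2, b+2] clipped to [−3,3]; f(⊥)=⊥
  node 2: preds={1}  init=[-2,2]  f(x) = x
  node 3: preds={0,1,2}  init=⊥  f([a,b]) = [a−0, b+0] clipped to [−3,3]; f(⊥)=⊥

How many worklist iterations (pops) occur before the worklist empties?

Trace (7 dequeues):
  [1] u=0 | in [-2,2] | out [-3,0] | prev ⊥ | push {}
  [2] u=1 | in [-3,2] | out [-3,3] | prev ⊥ | push {0}
  [3] u=2 | in [-3,3] | out [-3,3] | prev [-2,2] | push {1}
  [4] u=3 | in [-3,3] | out [-3,3] | prev ⊥ | push {}
  [5] u=0 | in [-3,3] | out [-3,1] | prev [-3,0] | push {3}
  [6] u=1 | in [-3,3] | out [-3,3] | ==
  [7] u=3 | in [-3,3] | out [-3,3] | ==

Converged values:
  [0] [-3,1]
  [1] [-3,3]
  [2] [-3,3]
  [3] [-3,3]

7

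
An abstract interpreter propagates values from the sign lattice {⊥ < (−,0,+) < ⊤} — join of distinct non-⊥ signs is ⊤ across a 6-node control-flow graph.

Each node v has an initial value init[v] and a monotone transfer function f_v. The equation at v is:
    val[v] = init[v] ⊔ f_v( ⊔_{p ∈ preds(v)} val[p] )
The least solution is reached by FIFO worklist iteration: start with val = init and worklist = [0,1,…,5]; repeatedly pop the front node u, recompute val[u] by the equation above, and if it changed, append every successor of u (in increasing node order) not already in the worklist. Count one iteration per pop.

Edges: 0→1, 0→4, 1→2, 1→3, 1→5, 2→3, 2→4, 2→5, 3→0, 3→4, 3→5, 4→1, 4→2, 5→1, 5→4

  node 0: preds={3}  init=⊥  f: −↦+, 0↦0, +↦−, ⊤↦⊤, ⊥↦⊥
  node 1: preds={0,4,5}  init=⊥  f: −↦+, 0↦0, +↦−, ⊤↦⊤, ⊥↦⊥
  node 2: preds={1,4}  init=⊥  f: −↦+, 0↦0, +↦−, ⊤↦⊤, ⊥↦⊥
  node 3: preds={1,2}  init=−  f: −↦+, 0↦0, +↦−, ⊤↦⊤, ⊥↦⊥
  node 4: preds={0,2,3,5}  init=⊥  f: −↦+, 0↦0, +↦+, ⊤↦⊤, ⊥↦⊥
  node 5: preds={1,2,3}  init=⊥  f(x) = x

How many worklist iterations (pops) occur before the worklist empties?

12

Iteration log — 12 steps:
  step 1. node 0  ⊔preds=−  new=+  old=⊥  +wl: 
  step 2. node 1  ⊔preds=+  new=−  old=⊥  +wl: 
  step 3. node 2  ⊔preds=−  new=+  old=⊥  +wl: 
  step 4. node 3  ⊔preds=⊤  new=⊤  old=−  +wl: 0
  step 5. node 4  ⊔preds=⊤  new=⊤  old=⊥  +wl: 1,2
  step 6. node 5  ⊔preds=⊤  new=⊤  old=⊥  +wl: 4
  step 7. node 0  ⊔preds=⊤  new=⊤  old=+  +wl: 
  step 8. node 1  ⊔preds=⊤  new=⊤  old=−  +wl: 3,5
  step 9. node 2  ⊔preds=⊤  new=⊤  old=+  +wl: 
  step 10. node 4  ⊔preds=⊤  new=⊤  stable
  step 11. node 3  ⊔preds=⊤  new=⊤  stable
  step 12. node 5  ⊔preds=⊤  new=⊤  stable

Least fixpoint reached:
  node 0: ⊤
  node 1: ⊤
  node 2: ⊤
  node 3: ⊤
  node 4: ⊤
  node 5: ⊤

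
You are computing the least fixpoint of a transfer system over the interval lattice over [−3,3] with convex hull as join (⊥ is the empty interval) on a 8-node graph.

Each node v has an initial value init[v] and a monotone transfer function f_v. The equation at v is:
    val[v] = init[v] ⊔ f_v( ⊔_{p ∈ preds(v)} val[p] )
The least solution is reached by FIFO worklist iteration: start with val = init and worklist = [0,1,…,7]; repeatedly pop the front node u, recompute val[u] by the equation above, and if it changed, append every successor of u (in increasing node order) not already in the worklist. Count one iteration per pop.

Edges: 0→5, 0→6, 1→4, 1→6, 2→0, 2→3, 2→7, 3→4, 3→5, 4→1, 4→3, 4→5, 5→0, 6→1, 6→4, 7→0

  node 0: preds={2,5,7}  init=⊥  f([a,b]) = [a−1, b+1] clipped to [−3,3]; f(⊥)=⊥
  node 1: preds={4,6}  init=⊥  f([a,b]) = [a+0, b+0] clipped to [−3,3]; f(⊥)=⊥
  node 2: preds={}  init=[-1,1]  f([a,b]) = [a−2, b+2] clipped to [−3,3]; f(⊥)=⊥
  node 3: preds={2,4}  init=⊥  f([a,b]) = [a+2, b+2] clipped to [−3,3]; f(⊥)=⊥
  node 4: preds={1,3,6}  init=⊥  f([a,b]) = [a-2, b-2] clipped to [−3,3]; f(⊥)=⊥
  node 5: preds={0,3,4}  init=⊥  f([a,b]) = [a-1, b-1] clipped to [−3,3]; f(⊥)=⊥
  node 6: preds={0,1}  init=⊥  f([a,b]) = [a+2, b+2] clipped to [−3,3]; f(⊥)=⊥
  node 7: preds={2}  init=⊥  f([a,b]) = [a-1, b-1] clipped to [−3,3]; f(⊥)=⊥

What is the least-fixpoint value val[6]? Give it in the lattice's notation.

[-1,3]

Worklist (19 pops):
  #1 pop 0: in=[-1,1] → [-2,2] (was ⊥); enqueue []
  #2 pop 1: in=⊥ → ⊥ (no change)
  #3 pop 2: in=⊥ → [-1,1] (no change)
  #4 pop 3: in=[-1,1] → [1,3] (was ⊥); enqueue []
  #5 pop 4: in=[1,3] → [-1,1] (was ⊥); enqueue [1,3]
  #6 pop 5: in=[-2,3] → [-3,2] (was ⊥); enqueue [0]
  #7 pop 6: in=[-2,2] → [0,3] (was ⊥); enqueue [4]
  #8 pop 7: in=[-1,1] → [-2,0] (was ⊥); enqueue []
  #9 pop 1: in=[-1,3] → [-1,3] (was ⊥); enqueue [6]
  #10 pop 3: in=[-1,1] → [1,3] (no change)
  #11 pop 0: in=[-3,2] → [-3,3] (was [-2,2]); enqueue [5]
  #12 pop 4: in=[-1,3] → [-3,1] (was [-1,1]); enqueue [1,3]
  #13 pop 6: in=[-3,3] → [-1,3] (was [0,3]); enqueue [4]
  #14 pop 5: in=[-3,3] → [-3,2] (no change)
  #15 pop 1: in=[-3,3] → [-3,3] (was [-1,3]); enqueue [6]
  #16 pop 3: in=[-3,1] → [-1,3] (was [1,3]); enqueue [5]
  #17 pop 4: in=[-3,3] → [-3,1] (no change)
  #18 pop 6: in=[-3,3] → [-1,3] (no change)
  #19 pop 5: in=[-3,3] → [-3,2] (no change)

Fixpoint:
  val[0] = [-3,3]
  val[1] = [-3,3]
  val[2] = [-1,1]
  val[3] = [-1,3]
  val[4] = [-3,1]
  val[5] = [-3,2]
  val[6] = [-1,3]
  val[7] = [-2,0]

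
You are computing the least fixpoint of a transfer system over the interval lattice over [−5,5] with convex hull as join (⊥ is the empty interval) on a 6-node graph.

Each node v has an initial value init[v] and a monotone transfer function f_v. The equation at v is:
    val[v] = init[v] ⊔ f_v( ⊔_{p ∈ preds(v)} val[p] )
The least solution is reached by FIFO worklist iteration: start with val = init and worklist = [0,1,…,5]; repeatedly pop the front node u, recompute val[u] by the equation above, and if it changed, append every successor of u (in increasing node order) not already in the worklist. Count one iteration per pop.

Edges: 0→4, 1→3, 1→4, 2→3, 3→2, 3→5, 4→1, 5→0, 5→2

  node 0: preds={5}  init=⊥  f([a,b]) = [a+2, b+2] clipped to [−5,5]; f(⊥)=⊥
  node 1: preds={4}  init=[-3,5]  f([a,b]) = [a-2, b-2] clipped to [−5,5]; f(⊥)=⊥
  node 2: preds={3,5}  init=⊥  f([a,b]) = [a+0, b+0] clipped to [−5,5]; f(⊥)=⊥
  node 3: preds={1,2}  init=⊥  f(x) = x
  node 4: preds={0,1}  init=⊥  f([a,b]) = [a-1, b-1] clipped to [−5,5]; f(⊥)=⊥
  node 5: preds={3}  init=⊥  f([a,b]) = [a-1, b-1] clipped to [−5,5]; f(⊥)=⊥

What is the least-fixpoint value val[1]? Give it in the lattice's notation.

Trace (18 dequeues):
  [1] u=0 | in ⊥ | out ⊥ | ==
  [2] u=1 | in ⊥ | out [-3,5] | ==
  [3] u=2 | in ⊥ | out ⊥ | ==
  [4] u=3 | in [-3,5] | out [-3,5] | prev ⊥ | push {2}
  [5] u=4 | in [-3,5] | out [-4,4] | prev ⊥ | push {1}
  [6] u=5 | in [-3,5] | out [-4,4] | prev ⊥ | push {0}
  [7] u=2 | in [-4,5] | out [-4,5] | prev ⊥ | push {3}
  [8] u=1 | in [-4,4] | out [-5,5] | prev [-3,5] | push {4}
  [9] u=0 | in [-4,4] | out [-2,5] | prev ⊥ | push {}
  [10] u=3 | in [-5,5] | out [-5,5] | prev [-3,5] | push {2,5}
  [11] u=4 | in [-5,5] | out [-5,4] | prev [-4,4] | push {1}
  [12] u=2 | in [-5,5] | out [-5,5] | prev [-4,5] | push {3}
  [13] u=5 | in [-5,5] | out [-5,4] | prev [-4,4] | push {0,2}
  [14] u=1 | in [-5,4] | out [-5,5] | ==
  [15] u=3 | in [-5,5] | out [-5,5] | ==
  [16] u=0 | in [-5,4] | out [-3,5] | prev [-2,5] | push {4}
  [17] u=2 | in [-5,5] | out [-5,5] | ==
  [18] u=4 | in [-5,5] | out [-5,4] | ==

Converged values:
  [0] [-3,5]
  [1] [-5,5]
  [2] [-5,5]
  [3] [-5,5]
  [4] [-5,4]
  [5] [-5,4]

[-5,5]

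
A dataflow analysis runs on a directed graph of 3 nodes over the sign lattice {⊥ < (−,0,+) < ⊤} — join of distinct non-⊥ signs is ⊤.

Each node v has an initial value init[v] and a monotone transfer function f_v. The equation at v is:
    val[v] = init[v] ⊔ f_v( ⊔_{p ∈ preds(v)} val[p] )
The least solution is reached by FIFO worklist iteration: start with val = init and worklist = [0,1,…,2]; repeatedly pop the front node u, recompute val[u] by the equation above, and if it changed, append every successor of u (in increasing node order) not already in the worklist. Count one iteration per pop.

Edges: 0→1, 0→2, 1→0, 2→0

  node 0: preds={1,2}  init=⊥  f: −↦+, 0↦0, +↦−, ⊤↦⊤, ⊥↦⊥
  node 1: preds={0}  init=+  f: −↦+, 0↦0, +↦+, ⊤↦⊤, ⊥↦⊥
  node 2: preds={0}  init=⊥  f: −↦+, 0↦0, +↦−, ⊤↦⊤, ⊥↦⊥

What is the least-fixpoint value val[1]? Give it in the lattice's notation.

+

Iteration log — 4 steps:
  step 1. node 0  ⊔preds=+  new=−  old=⊥  +wl: 
  step 2. node 1  ⊔preds=−  new=+  stable
  step 3. node 2  ⊔preds=−  new=+  old=⊥  +wl: 0
  step 4. node 0  ⊔preds=+  new=−  stable

Least fixpoint reached:
  node 0: −
  node 1: +
  node 2: +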